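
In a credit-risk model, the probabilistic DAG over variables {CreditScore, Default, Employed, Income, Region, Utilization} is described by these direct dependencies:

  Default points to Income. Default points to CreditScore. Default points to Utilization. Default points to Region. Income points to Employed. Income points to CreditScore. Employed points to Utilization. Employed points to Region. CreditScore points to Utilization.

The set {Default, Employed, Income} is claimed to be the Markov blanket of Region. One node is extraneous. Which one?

Recall MB(v) = parents ∪ children ∪ spouses, where spouses are the other parents of v's children.
Region has parents Default, Employed.
Children of Region: none.
Region has no children, so there are no co-parents.
MB(Region) = {Default, Employed}.
Income is neither a parent, child, nor co-parent of Region, so it does not belong.

Income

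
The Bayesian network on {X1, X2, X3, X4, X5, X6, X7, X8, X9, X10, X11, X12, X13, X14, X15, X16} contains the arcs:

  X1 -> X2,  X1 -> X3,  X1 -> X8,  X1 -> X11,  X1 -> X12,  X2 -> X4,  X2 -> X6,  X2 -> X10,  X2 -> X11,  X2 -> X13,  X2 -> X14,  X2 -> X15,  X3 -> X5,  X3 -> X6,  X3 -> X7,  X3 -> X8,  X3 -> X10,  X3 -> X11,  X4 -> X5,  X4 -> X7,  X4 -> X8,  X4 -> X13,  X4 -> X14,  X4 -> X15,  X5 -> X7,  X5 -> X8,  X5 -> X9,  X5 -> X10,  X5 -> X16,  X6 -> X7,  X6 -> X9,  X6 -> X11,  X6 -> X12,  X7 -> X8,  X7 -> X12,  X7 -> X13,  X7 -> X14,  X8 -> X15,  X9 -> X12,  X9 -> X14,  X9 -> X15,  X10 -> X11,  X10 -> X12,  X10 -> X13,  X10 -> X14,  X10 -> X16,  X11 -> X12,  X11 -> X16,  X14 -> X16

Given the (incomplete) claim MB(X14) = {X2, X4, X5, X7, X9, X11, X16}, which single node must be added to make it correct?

Recall MB(v) = parents ∪ children ∪ spouses, where spouses are the other parents of v's children.
X14's children: X16.
X14 has parents X2, X4, X7, X9, X10.
For each child, the remaining parents (spouses of X14):
  parents(X16) \ {X14} = {X5, X10, X11}.
MB(X14) = {X2, X4, X5, X7, X9, X10, X11, X16}.
Comparing with the claimed set, X10 is missing.

X10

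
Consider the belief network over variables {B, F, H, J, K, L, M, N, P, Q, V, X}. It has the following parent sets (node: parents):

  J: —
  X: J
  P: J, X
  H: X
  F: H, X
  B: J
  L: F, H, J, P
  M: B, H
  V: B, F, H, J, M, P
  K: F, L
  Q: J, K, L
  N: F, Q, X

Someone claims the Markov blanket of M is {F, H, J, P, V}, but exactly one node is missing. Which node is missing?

B

By definition, MB(M) is built from M's parents, M's children, and the co-parents of M.
Parents of M: B, H.
M's children: V.
Co-parents of M (other parents of its children):
  V: B, F, H, J, P
MB(M) = {B, F, H, J, P, V}.
Comparing with the claimed set, B is missing.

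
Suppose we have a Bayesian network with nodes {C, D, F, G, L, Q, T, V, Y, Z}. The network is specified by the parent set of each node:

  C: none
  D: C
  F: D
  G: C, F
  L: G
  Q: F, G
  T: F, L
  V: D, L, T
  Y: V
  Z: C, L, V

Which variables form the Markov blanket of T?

The Markov blanket of a node is its parents, its children, and the other parents of its children.
Parents of T: F, L.
Ch(T) = {V}.
For each child, the remaining parents (spouses of T):
  V: D, L
Union: {F, L} ∪ {V} ∪ {D, L} = {D, F, L, V}.

{D, F, L, V}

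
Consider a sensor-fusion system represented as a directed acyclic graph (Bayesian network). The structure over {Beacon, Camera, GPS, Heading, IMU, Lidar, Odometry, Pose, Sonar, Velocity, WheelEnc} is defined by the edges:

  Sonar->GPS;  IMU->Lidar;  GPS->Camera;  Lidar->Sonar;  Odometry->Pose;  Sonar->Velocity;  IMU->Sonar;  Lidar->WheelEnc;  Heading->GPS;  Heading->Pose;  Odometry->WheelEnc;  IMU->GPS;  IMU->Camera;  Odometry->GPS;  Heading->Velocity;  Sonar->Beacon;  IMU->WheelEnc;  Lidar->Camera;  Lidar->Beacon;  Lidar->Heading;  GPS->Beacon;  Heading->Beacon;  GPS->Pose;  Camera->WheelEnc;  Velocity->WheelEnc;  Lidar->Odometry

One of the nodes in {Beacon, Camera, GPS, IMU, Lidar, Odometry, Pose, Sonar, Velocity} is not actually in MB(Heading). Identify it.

Camera

A node's Markov blanket = Pa ∪ Ch ∪ (parents of Ch other than the node itself).
Heading has children Beacon, GPS, Pose, Velocity.
Pa(Heading) = {Lidar}.
Other parents of Heading's children:
  Velocity also has parent Sonar.
  GPS's other parents are IMU, Odometry, Sonar.
  Pose's other parents are GPS, Odometry.
  Beacon also has parents GPS, Lidar, Sonar.
MB(Heading) = {Beacon, GPS, IMU, Lidar, Odometry, Pose, Sonar, Velocity}.
Camera is neither a parent, child, nor co-parent of Heading, so it does not belong.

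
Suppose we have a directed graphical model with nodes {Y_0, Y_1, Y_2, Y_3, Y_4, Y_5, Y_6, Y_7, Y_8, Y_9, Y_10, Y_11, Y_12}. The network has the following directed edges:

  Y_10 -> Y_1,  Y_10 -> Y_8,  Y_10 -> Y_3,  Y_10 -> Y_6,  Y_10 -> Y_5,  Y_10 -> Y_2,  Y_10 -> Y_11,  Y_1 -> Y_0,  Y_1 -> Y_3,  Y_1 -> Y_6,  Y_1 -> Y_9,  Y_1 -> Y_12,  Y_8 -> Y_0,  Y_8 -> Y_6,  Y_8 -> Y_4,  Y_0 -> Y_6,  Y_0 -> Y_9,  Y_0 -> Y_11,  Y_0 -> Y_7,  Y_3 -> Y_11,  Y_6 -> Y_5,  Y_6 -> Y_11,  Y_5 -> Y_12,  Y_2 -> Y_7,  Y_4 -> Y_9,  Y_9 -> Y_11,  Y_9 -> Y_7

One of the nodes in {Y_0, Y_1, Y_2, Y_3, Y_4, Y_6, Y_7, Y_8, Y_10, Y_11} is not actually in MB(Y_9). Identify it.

Y_8

Y_9's parents: Y_0, Y_1, Y_4.
Y_9 has children Y_7, Y_11.
Co-parents of Y_9 (other parents of its children):
  parents(Y_11) \ {Y_9} = {Y_0, Y_3, Y_6, Y_10}.
  parents(Y_7) \ {Y_9} = {Y_0, Y_2}.
MB(Y_9) = {Y_0, Y_1, Y_2, Y_3, Y_4, Y_6, Y_7, Y_10, Y_11}.
Y_8 is neither a parent, child, nor co-parent of Y_9, so it does not belong.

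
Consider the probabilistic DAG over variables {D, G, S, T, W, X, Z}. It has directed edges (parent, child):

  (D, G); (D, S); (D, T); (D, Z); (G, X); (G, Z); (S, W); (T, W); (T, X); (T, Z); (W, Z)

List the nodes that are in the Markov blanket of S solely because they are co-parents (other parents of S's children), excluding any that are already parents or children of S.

Children of S: W.
  W also has parent T.
Excluding nodes already adjacent to S (D, W), the co-parent-only contribution is {T}.

{T}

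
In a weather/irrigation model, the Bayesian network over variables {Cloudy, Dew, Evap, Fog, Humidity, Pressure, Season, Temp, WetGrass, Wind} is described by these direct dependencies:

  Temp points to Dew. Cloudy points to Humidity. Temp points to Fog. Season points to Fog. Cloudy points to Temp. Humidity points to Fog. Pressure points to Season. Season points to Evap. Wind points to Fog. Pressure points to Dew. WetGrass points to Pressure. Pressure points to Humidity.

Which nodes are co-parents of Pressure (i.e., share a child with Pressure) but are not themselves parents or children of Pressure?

Children of Pressure: Dew, Humidity, Season.
  Dew: Temp
  Season: —
  Humidity: Cloudy
Excluding nodes already adjacent to Pressure (Dew, Humidity, Season, WetGrass), the co-parent-only contribution is {Cloudy, Temp}.

{Cloudy, Temp}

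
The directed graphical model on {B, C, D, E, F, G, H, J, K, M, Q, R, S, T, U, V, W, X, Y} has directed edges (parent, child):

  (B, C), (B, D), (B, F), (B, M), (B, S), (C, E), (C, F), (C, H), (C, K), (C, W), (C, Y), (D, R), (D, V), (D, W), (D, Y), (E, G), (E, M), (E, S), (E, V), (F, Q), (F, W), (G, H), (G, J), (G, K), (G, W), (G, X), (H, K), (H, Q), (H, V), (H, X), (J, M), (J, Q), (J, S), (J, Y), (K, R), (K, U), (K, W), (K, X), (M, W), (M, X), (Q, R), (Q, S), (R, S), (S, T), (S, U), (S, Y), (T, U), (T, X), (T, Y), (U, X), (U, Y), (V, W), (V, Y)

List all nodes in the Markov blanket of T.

A node's Markov blanket = Pa ∪ Ch ∪ (parents of Ch other than the node itself).
T's parents: S.
Ch(T) = {U, X, Y}.
For each child, the remaining parents (spouses of T):
  U: K, S
  X: G, H, K, M, U
  Y: C, D, J, S, U, V
So the Markov blanket of T is {C, D, G, H, J, K, M, S, U, V, X, Y}.

{C, D, G, H, J, K, M, S, U, V, X, Y}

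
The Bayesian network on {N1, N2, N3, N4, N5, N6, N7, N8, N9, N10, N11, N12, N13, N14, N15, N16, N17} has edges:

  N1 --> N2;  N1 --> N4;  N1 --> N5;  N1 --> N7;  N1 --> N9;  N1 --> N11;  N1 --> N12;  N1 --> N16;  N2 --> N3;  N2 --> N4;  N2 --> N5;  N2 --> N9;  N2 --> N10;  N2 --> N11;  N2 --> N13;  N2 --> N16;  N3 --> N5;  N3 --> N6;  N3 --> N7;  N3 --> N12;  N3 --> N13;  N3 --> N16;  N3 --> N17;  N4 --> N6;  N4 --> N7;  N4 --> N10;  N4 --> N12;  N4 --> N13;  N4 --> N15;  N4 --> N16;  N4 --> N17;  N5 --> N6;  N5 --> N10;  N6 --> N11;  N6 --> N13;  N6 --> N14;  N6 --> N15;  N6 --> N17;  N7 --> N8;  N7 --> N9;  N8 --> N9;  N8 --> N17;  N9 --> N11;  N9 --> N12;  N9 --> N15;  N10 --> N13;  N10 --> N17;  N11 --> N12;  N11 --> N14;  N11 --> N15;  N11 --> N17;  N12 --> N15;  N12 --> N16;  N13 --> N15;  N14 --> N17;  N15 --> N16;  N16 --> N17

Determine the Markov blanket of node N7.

{N1, N2, N3, N4, N8, N9}

The Markov blanket of a node is its parents, its children, and the other parents of its children.
Children of N7: N8, N9.
N7's parents: N1, N3, N4.
Parents of each child, excluding N7:
  N8: —
  N9: N1, N2, N8
So the Markov blanket of N7 is {N1, N2, N3, N4, N8, N9}.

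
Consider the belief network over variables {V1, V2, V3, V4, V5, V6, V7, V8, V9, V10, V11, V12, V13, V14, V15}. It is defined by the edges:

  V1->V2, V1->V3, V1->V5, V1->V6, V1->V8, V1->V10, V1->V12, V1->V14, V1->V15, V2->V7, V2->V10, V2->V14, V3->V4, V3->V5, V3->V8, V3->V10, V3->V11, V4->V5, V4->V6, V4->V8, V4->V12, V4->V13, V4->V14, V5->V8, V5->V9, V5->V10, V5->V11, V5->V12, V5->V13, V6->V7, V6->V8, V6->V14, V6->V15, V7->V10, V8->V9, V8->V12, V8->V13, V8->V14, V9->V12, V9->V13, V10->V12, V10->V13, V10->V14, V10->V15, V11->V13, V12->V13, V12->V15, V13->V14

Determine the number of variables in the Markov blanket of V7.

V7's parents: V2, V6.
V7 has child V10.
For each child, the remaining parents (spouses of V7):
  parents(V10) \ {V7} = {V1, V2, V3, V5}.
MB(V7) = {V1, V2, V3, V5, V6, V10}, which has 6 nodes.

6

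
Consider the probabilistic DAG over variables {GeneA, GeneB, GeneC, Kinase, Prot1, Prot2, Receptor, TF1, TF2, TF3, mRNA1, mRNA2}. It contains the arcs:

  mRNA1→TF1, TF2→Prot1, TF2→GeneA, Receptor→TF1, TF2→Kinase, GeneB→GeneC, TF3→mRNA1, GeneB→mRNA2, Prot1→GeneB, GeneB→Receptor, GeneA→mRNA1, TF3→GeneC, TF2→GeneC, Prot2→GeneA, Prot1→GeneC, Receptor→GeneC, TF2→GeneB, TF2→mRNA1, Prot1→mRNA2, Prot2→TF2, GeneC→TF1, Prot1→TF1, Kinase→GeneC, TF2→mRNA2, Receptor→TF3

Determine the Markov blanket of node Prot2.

{GeneA, TF2}

By definition, MB(Prot2) is built from Prot2's parents, Prot2's children, and the co-parents of Prot2.
Parents of Prot2: none.
Ch(Prot2) = {GeneA, TF2}.
Co-parents of Prot2 (other parents of its children):
  TF2: no additional parents.
  parents(GeneA) \ {Prot2} = {TF2}.
So the Markov blanket of Prot2 is {GeneA, TF2}.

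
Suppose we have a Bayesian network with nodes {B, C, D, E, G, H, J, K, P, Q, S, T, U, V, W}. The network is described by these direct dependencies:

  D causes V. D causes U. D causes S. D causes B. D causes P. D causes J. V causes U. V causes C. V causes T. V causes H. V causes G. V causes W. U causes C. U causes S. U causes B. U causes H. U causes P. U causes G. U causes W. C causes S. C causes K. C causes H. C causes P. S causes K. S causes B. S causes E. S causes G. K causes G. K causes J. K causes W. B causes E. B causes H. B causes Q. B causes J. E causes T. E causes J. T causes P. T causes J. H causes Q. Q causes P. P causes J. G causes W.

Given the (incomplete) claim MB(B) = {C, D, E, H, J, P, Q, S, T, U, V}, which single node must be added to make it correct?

K

Parents of B: D, S, U.
Ch(B) = {E, H, J, Q}.
Other parents of B's children:
  E: S
  H: C, U, V
  Q: H
  J: D, E, K, P, T
MB(B) = {C, D, E, H, J, K, P, Q, S, T, U, V}.
Comparing with the claimed set, K is missing.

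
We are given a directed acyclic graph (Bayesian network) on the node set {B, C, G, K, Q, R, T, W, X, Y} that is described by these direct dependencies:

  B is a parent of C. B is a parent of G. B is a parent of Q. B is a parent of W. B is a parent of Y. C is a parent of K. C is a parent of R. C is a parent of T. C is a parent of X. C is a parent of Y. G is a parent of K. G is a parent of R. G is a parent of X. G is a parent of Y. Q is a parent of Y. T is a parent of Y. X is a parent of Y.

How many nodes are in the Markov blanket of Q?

6

Pa(Q) = {B}.
Ch(Q) = {Y}.
Other parents of Q's children:
  Y also has parents B, C, G, T, X.
MB(Q) = {B, C, G, T, X, Y}, which has 6 nodes.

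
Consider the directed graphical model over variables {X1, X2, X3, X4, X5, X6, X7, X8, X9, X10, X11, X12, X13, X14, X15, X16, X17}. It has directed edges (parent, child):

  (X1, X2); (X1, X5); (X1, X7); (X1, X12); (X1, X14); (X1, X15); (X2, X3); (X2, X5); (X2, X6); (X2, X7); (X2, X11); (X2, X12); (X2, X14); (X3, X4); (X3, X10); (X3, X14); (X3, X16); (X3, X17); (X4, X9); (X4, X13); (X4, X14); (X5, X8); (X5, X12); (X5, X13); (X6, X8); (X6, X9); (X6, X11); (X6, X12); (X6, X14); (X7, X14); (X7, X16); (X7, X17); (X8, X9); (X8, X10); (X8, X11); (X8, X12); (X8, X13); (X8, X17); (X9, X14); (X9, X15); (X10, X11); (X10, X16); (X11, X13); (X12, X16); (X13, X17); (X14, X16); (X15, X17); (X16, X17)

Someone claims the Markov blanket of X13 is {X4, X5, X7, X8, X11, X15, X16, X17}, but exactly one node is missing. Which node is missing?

X3

X13 has parents X4, X5, X8, X11.
Children of X13: X17.
For each child, the remaining parents (spouses of X13):
  parents(X17) \ {X13} = {X3, X7, X8, X15, X16}.
MB(X13) = {X3, X4, X5, X7, X8, X11, X15, X16, X17}.
Comparing with the claimed set, X3 is missing.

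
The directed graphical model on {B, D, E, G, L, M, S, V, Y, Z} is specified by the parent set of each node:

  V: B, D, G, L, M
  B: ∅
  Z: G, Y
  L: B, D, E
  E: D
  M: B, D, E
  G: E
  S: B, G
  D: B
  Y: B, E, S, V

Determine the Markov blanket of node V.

The Markov blanket of a node is its parents, its children, and the other parents of its children.
V has child Y.
Pa(V) = {B, D, G, L, M}.
Parents of each child, excluding V:
  parents(Y) \ {V} = {B, E, S}.
Union: {B, D, G, L, M} ∪ {Y} ∪ {B, E, S} = {B, D, E, G, L, M, S, Y}.

{B, D, E, G, L, M, S, Y}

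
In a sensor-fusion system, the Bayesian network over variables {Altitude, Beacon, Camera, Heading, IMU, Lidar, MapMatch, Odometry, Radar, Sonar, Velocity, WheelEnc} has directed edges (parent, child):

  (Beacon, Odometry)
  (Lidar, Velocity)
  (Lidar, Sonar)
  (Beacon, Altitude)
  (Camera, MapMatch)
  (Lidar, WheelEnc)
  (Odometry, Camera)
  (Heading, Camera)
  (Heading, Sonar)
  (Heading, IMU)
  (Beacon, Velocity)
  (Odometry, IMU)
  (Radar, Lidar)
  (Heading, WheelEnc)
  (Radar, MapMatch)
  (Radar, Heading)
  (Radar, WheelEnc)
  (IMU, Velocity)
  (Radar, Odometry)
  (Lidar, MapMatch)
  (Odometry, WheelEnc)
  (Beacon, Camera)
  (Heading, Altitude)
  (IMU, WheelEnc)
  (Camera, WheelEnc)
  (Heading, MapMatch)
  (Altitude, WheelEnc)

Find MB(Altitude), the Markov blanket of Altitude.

{Beacon, Camera, Heading, IMU, Lidar, Odometry, Radar, WheelEnc}

The Markov blanket of a node is its parents, its children, and the other parents of its children.
Pa(Altitude) = {Beacon, Heading}.
Altitude's children: WheelEnc.
Parents of each child, excluding Altitude:
  WheelEnc: Camera, Heading, IMU, Lidar, Odometry, Radar
MB(Altitude) = {Beacon, Camera, Heading, IMU, Lidar, Odometry, Radar, WheelEnc}.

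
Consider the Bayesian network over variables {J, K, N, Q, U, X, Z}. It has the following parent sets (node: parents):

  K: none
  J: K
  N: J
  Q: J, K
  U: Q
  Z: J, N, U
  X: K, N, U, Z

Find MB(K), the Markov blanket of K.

The Markov blanket of a node is its parents, its children, and the other parents of its children.
K has no parents.
K's children: J, Q, X.
Other parents of K's children:
  J: —
  Q: J
  X: N, U, Z
So the Markov blanket of K is {J, N, Q, U, X, Z}.

{J, N, Q, U, X, Z}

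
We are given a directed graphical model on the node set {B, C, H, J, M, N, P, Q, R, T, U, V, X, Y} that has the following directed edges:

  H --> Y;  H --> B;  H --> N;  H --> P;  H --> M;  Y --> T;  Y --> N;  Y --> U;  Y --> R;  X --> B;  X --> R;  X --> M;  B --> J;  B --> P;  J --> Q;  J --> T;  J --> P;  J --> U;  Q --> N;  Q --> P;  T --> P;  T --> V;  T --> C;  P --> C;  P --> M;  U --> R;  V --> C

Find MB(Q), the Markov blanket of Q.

Parents of Q: J.
Children of Q: N, P.
For each child, the remaining parents (spouses of Q):
  N: H, Y
  P: B, H, J, T
Union: {J} ∪ {N, P} ∪ {B, H, J, T, Y} = {B, H, J, N, P, T, Y}.

{B, H, J, N, P, T, Y}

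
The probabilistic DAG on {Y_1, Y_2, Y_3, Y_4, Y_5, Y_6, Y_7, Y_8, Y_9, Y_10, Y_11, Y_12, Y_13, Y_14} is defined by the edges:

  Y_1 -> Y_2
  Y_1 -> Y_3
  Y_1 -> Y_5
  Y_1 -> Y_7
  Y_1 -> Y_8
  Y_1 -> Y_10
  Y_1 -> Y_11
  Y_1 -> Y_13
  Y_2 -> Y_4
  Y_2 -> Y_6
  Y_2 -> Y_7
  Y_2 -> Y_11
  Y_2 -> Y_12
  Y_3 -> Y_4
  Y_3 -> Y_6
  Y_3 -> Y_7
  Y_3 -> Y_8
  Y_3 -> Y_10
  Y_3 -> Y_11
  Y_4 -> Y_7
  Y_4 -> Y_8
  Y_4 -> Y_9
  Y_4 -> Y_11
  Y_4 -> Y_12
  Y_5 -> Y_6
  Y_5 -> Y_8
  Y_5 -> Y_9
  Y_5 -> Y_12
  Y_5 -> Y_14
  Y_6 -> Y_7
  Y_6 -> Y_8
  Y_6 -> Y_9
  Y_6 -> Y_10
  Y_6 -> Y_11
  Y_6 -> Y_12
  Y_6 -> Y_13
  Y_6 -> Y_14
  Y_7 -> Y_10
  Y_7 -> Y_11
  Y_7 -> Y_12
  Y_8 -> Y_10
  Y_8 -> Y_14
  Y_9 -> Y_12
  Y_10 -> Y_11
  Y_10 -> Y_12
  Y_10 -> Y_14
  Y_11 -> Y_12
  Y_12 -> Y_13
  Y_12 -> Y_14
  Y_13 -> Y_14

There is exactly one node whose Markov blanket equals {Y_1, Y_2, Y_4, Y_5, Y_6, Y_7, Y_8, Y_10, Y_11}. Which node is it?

Y_3

The target node must have every member of {Y_1, Y_2, Y_4, Y_5, Y_6, Y_7, Y_8, Y_10, Y_11} as a parent, child, or co-parent, and no others.
Parents of Y_3: Y_1; children: Y_4, Y_6, Y_7, Y_8, Y_10, Y_11; co-parents: Y_1, Y_2, Y_4, Y_5, Y_6, Y_7, Y_8, Y_10.
These exactly cover the given set, so the node is Y_3.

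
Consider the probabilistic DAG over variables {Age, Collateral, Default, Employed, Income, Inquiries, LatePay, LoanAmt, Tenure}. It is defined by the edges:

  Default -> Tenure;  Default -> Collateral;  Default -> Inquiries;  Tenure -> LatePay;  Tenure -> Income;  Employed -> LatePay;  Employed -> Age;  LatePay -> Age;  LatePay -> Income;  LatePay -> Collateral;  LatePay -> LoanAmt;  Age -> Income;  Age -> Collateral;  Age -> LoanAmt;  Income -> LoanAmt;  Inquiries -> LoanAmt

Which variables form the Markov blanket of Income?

{Age, Inquiries, LatePay, LoanAmt, Tenure}

A node's Markov blanket = Pa ∪ Ch ∪ (parents of Ch other than the node itself).
Income's parents: Age, LatePay, Tenure.
Ch(Income) = {LoanAmt}.
For each child, the remaining parents (spouses of Income):
  LoanAmt's other parents are Age, Inquiries, LatePay.
Taking the union gives {Age, Inquiries, LatePay, LoanAmt, Tenure}.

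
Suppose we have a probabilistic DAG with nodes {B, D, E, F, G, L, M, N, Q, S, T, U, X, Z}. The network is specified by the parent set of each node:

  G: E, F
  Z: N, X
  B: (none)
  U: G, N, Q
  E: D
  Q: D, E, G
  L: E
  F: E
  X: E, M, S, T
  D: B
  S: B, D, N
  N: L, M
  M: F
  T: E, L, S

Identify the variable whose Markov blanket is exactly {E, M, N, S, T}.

The target node must have every member of {E, M, N, S, T} as a parent, child, or co-parent, and no others.
Parents of L: E; children: N, T; co-parents: E, M, S.
These exactly cover the given set, so the node is L.

L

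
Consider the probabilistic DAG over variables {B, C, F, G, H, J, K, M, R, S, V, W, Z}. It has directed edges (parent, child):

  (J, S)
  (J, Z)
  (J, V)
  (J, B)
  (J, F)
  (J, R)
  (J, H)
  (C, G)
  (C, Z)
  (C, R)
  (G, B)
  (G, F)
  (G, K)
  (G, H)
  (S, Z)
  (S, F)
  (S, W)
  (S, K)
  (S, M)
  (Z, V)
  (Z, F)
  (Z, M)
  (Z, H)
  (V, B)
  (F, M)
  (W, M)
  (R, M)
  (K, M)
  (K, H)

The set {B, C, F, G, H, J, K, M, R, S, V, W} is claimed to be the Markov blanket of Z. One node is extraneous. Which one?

Children of Z: F, H, M, V.
Z has parents C, J, S.
For each child, the remaining parents (spouses of Z):
  V also has parent J.
  F also has parents G, J, S.
  parents(M) \ {Z} = {F, K, R, S, W}.
  parents(H) \ {Z} = {G, J, K}.
MB(Z) = {C, F, G, H, J, K, M, R, S, V, W}.
B is neither a parent, child, nor co-parent of Z, so it does not belong.

B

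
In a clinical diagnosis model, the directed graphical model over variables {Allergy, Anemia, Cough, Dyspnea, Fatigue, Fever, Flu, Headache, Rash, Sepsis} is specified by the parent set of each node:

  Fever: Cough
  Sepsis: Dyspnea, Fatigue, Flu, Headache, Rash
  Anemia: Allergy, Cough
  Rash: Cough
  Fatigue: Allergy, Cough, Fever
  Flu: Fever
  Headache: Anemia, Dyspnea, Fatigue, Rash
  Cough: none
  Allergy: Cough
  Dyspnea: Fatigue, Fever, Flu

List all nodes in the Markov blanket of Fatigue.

{Allergy, Anemia, Cough, Dyspnea, Fever, Flu, Headache, Rash, Sepsis}

By definition, MB(Fatigue) is built from Fatigue's parents, Fatigue's children, and the co-parents of Fatigue.
Children of Fatigue: Dyspnea, Headache, Sepsis.
Fatigue's parents: Allergy, Cough, Fever.
Parents of each child, excluding Fatigue:
  Dyspnea: Fever, Flu
  Headache: Anemia, Dyspnea, Rash
  Sepsis: Dyspnea, Flu, Headache, Rash
MB(Fatigue) = {Allergy, Anemia, Cough, Dyspnea, Fever, Flu, Headache, Rash, Sepsis}.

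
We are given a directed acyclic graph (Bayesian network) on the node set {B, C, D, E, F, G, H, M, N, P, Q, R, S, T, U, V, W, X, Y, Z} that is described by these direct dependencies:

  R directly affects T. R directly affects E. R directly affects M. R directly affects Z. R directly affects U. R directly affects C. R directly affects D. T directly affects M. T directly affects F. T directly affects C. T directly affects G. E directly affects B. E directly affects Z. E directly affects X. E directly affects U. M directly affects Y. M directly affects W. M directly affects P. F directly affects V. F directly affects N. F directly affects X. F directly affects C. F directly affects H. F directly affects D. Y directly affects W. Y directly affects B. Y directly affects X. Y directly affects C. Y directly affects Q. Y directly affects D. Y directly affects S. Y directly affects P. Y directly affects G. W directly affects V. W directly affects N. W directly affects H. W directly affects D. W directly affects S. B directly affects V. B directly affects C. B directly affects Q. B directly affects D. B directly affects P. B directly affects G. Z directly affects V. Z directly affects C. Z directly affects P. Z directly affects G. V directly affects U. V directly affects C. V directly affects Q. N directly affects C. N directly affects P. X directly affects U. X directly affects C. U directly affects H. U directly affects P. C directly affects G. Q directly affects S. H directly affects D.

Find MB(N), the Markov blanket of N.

The Markov blanket of a node is its parents, its children, and the other parents of its children.
N has parents F, W.
Ch(N) = {C, P}.
Parents of each child, excluding N:
  C: B, F, R, T, V, X, Y, Z
  P: B, M, U, Y, Z
So the Markov blanket of N is {B, C, F, M, P, R, T, U, V, W, X, Y, Z}.

{B, C, F, M, P, R, T, U, V, W, X, Y, Z}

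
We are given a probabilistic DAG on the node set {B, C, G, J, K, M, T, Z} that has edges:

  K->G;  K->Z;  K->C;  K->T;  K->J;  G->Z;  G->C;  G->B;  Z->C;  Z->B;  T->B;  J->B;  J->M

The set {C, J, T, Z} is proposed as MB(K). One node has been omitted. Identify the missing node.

The Markov blanket of a node is its parents, its children, and the other parents of its children.
K has children C, G, J, T, Z.
Pa(K) = {}.
Co-parents of K (other parents of its children):
  G: no additional parents.
  parents(Z) \ {K} = {G}.
  parents(C) \ {K} = {G, Z}.
  T has no other parent.
  J has no other parent.
MB(K) = {C, G, J, T, Z}.
Comparing with the claimed set, G is missing.

G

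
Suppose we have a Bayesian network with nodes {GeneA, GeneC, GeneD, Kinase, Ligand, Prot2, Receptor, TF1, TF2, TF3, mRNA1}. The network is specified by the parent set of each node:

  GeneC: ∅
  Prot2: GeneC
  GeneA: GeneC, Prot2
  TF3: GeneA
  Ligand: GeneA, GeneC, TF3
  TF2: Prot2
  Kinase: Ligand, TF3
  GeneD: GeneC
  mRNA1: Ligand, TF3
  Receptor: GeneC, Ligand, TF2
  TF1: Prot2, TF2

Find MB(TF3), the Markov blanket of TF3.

Recall MB(v) = parents ∪ children ∪ spouses, where spouses are the other parents of v's children.
TF3's parents: GeneA.
Ch(TF3) = {Kinase, Ligand, mRNA1}.
Co-parents of TF3 (other parents of its children):
  Ligand: GeneA, GeneC
  Kinase: Ligand
  mRNA1: Ligand
Union: {GeneA} ∪ {Kinase, Ligand, mRNA1} ∪ {GeneA, GeneC, Ligand} = {GeneA, GeneC, Kinase, Ligand, mRNA1}.

{GeneA, GeneC, Kinase, Ligand, mRNA1}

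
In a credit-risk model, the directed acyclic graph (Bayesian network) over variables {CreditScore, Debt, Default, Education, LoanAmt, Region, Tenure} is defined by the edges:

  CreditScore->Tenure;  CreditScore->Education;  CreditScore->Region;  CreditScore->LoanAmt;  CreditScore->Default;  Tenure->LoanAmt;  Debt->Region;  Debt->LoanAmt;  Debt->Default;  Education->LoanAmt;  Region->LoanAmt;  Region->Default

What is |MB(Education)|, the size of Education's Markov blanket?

5

Education has parent CreditScore.
Ch(Education) = {LoanAmt}.
Parents of each child, excluding Education:
  LoanAmt: CreditScore, Debt, Region, Tenure
MB(Education) = {CreditScore, Debt, LoanAmt, Region, Tenure}, which has 5 nodes.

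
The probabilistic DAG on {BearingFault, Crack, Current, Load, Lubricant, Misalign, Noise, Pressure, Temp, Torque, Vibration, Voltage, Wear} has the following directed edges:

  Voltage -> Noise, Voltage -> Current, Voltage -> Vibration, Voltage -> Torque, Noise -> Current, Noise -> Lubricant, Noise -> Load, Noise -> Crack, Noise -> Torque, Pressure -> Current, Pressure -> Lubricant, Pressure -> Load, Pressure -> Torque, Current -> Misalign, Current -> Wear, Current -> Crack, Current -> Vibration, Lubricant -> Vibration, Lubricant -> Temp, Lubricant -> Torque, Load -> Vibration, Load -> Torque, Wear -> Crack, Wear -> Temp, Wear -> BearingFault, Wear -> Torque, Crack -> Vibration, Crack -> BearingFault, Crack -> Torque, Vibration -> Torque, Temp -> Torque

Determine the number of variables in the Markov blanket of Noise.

Recall MB(v) = parents ∪ children ∪ spouses, where spouses are the other parents of v's children.
Noise has children Crack, Current, Load, Lubricant, Torque.
Noise has parent Voltage.
Co-parents of Noise (other parents of its children):
  parents(Current) \ {Noise} = {Pressure, Voltage}.
  Lubricant also has parent Pressure.
  parents(Load) \ {Noise} = {Pressure}.
  Crack's other parents are Current, Wear.
  parents(Torque) \ {Noise} = {Crack, Load, Lubricant, Pressure, Temp, Vibration, Voltage, Wear}.
MB(Noise) = {Crack, Current, Load, Lubricant, Pressure, Temp, Torque, Vibration, Voltage, Wear}, which has 10 nodes.

10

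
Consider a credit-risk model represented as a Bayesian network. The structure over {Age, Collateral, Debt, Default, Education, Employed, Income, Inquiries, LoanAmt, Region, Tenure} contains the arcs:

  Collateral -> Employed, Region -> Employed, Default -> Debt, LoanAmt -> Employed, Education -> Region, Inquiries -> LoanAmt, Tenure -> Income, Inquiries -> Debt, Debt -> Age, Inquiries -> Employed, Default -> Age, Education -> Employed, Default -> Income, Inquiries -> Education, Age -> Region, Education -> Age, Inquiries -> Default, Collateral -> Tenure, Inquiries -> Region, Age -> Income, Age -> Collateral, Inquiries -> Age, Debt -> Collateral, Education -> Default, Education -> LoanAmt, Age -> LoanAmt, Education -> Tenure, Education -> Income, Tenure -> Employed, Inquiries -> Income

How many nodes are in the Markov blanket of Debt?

By definition, MB(Debt) is built from Debt's parents, Debt's children, and the co-parents of Debt.
Debt's parents: Default, Inquiries.
Debt has children Age, Collateral.
Co-parents of Debt (other parents of its children):
  Age: Default, Education, Inquiries
  Collateral: Age
MB(Debt) = {Age, Collateral, Default, Education, Inquiries}, which has 5 nodes.

5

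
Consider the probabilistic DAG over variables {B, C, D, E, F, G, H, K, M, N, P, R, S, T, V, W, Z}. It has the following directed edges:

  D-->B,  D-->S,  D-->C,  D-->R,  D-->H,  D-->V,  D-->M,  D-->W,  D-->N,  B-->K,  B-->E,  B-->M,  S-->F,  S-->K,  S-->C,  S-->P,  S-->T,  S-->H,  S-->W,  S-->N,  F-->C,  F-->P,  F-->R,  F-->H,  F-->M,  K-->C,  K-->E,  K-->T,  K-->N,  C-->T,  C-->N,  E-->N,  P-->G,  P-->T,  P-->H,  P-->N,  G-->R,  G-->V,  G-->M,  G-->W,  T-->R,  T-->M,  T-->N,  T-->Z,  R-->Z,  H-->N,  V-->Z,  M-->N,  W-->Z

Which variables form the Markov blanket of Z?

Recall MB(v) = parents ∪ children ∪ spouses, where spouses are the other parents of v's children.
Parents of Z: R, T, V, W.
Z has no children.
With no children, Z has no spouses; the co-parent set is empty.
Taking the union gives {R, T, V, W}.

{R, T, V, W}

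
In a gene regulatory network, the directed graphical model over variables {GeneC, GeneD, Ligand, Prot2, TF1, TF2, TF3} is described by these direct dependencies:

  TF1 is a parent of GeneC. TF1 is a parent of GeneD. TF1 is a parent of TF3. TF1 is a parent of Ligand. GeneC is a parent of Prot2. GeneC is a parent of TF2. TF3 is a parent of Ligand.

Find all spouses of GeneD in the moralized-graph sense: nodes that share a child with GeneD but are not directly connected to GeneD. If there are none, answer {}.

{}

GeneD has no children, so it has no co-parents. The set is empty.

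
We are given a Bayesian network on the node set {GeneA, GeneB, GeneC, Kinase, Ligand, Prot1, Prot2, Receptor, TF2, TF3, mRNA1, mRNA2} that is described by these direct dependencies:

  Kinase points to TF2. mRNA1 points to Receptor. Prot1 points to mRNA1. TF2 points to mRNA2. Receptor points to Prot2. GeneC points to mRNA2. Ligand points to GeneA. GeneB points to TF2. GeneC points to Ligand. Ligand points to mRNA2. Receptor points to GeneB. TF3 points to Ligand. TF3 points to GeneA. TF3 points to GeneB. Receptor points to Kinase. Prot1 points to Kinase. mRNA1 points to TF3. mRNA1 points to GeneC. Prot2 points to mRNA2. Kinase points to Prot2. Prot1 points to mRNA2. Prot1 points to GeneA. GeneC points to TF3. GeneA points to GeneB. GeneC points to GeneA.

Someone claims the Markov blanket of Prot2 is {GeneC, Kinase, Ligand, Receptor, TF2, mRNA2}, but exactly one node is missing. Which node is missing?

Prot1

Prot2's parents: Kinase, Receptor.
Children of Prot2: mRNA2.
Other parents of Prot2's children:
  mRNA2 also has parents GeneC, Ligand, Prot1, TF2.
MB(Prot2) = {GeneC, Kinase, Ligand, Prot1, Receptor, TF2, mRNA2}.
Comparing with the claimed set, Prot1 is missing.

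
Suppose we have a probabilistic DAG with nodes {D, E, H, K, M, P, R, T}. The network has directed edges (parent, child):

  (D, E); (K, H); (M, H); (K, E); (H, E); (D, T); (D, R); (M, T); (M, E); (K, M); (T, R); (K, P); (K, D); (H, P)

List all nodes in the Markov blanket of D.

Recall MB(v) = parents ∪ children ∪ spouses, where spouses are the other parents of v's children.
Pa(D) = {K}.
D has children E, R, T.
Co-parents of D (other parents of its children):
  T: M
  R: T
  E: H, K, M
So the Markov blanket of D is {E, H, K, M, R, T}.

{E, H, K, M, R, T}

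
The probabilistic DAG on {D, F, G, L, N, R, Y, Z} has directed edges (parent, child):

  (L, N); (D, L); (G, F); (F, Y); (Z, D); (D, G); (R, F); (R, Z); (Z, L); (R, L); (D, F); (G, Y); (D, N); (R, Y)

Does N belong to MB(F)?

Recall MB(v) = parents ∪ children ∪ spouses, where spouses are the other parents of v's children.
Pa(F) = {D, G, R}.
F's children: Y.
Other parents of F's children:
  Y: G, R
MB(F) = {D, G, R, Y}; N is not in this set.

No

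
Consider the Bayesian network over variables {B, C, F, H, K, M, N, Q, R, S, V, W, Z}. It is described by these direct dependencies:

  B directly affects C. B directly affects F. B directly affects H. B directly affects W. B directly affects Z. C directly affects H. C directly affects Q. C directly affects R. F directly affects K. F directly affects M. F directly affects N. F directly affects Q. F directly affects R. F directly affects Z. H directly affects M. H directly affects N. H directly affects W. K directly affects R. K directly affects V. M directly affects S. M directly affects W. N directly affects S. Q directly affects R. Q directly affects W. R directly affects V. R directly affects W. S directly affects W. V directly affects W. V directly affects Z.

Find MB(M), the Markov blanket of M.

A node's Markov blanket = Pa ∪ Ch ∪ (parents of Ch other than the node itself).
Parents of M: F, H.
Children of M: S, W.
For each child, the remaining parents (spouses of M):
  parents(S) \ {M} = {N}.
  W also has parents B, H, Q, R, S, V.
So the Markov blanket of M is {B, F, H, N, Q, R, S, V, W}.

{B, F, H, N, Q, R, S, V, W}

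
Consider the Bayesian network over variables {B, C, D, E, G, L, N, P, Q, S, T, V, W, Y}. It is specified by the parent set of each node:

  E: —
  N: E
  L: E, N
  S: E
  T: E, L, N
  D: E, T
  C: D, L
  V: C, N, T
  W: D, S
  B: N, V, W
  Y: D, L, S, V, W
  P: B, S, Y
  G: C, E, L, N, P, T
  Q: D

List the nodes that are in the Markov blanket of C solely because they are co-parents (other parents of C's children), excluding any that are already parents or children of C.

Children of C: G, V.
  V's other parents are N, T.
  G's other parents are E, L, N, P, T.
Excluding nodes already adjacent to C (D, G, L, V), the co-parent-only contribution is {E, N, P, T}.

{E, N, P, T}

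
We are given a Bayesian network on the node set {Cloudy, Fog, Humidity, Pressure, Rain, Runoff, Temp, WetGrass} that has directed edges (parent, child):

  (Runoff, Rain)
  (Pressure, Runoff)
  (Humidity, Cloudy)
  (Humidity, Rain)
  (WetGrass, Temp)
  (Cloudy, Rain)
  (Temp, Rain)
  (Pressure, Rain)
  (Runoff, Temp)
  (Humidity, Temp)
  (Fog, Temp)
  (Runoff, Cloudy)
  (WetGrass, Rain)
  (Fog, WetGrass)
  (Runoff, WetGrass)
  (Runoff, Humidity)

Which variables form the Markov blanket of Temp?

{Cloudy, Fog, Humidity, Pressure, Rain, Runoff, WetGrass}

A node's Markov blanket = Pa ∪ Ch ∪ (parents of Ch other than the node itself).
Pa(Temp) = {Fog, Humidity, Runoff, WetGrass}.
Ch(Temp) = {Rain}.
Co-parents of Temp (other parents of its children):
  Rain: Cloudy, Humidity, Pressure, Runoff, WetGrass
Union: {Fog, Humidity, Runoff, WetGrass} ∪ {Rain} ∪ {Cloudy, Humidity, Pressure, Runoff, WetGrass} = {Cloudy, Fog, Humidity, Pressure, Rain, Runoff, WetGrass}.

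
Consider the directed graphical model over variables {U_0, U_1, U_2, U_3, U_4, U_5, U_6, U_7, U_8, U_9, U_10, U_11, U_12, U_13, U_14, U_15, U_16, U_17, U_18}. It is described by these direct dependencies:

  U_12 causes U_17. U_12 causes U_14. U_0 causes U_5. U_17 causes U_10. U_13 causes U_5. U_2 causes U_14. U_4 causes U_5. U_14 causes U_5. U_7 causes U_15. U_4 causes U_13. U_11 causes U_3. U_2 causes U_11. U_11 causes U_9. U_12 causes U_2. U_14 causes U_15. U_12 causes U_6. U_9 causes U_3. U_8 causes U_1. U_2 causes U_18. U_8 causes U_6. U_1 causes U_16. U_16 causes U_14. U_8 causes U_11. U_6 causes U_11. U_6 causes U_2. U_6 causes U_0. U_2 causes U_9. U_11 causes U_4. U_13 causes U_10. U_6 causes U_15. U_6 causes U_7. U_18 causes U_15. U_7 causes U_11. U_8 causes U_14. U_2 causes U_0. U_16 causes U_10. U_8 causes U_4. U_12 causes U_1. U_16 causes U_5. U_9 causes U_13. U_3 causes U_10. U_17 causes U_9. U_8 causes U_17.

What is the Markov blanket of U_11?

A node's Markov blanket = Pa ∪ Ch ∪ (parents of Ch other than the node itself).
U_11's parents: U_2, U_6, U_7, U_8.
U_11's children: U_3, U_4, U_9.
Parents of each child, excluding U_11:
  U_9 also has parents U_2, U_17.
  U_4 also has parent U_8.
  U_3 also has parent U_9.
Union: {U_2, U_6, U_7, U_8} ∪ {U_3, U_4, U_9} ∪ {U_2, U_8, U_9, U_17} = {U_2, U_3, U_4, U_6, U_7, U_8, U_9, U_17}.

{U_2, U_3, U_4, U_6, U_7, U_8, U_9, U_17}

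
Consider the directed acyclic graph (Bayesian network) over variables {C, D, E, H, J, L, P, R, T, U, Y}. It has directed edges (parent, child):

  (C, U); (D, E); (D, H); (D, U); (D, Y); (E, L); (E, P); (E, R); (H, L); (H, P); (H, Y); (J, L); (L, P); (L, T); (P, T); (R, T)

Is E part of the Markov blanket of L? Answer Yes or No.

E is a parent of L.
So E ∈ MB(L).

Yes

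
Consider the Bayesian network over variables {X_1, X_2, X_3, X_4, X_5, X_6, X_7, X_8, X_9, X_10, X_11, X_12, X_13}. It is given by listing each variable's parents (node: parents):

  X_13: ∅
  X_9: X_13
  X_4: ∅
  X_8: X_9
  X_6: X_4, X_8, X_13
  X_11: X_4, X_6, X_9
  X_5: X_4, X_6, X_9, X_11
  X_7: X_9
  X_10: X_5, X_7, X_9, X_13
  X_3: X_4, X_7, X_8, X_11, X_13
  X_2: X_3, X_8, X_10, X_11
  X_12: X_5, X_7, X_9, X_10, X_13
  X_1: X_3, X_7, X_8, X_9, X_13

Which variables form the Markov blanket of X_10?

The Markov blanket of a node is its parents, its children, and the other parents of its children.
Pa(X_10) = {X_5, X_7, X_9, X_13}.
Ch(X_10) = {X_2, X_12}.
Co-parents of X_10 (other parents of its children):
  parents(X_2) \ {X_10} = {X_3, X_8, X_11}.
  parents(X_12) \ {X_10} = {X_5, X_7, X_9, X_13}.
MB(X_10) = {X_2, X_3, X_5, X_7, X_8, X_9, X_11, X_12, X_13}.

{X_2, X_3, X_5, X_7, X_8, X_9, X_11, X_12, X_13}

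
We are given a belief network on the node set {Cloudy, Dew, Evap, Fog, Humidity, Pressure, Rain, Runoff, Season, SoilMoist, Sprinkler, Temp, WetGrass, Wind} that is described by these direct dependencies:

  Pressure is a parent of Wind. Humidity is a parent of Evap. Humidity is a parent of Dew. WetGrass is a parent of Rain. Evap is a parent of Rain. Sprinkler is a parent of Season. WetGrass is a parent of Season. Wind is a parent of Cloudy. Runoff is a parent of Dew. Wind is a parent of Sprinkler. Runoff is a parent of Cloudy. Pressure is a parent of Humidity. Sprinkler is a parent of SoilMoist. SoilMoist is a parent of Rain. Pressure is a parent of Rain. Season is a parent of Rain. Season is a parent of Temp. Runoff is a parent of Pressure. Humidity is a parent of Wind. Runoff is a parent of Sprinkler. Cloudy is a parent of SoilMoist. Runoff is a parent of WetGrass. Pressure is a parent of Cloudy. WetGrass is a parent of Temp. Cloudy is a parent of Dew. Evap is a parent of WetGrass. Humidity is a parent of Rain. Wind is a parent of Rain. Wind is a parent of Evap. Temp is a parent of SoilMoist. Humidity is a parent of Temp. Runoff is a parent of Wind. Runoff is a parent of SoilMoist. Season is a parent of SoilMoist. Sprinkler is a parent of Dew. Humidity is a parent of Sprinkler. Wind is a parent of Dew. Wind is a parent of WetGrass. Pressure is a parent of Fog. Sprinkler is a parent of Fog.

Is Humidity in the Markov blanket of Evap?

Yes

Humidity is a parent of Evap.
So Humidity ∈ MB(Evap).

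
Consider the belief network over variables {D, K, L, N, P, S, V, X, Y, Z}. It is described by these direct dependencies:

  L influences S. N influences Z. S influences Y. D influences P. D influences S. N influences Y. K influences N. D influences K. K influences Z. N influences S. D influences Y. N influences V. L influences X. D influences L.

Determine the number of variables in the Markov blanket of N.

N has parent K.
N's children: S, V, Y, Z.
Other parents of N's children:
  S also has parents D, L.
  V has no other parent.
  Y also has parents D, S.
  Z's other parent is K.
MB(N) = {D, K, L, S, V, Y, Z}, which has 7 nodes.

7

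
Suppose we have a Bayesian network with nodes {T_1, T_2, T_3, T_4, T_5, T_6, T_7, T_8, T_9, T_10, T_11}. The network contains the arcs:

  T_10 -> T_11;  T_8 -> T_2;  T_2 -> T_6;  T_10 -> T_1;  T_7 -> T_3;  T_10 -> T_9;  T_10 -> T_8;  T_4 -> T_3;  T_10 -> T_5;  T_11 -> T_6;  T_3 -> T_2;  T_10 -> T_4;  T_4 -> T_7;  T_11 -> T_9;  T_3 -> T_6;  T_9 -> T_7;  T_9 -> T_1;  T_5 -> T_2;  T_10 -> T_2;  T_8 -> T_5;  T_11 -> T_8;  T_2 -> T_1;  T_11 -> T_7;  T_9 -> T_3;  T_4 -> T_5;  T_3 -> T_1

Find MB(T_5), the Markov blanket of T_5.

{T_2, T_3, T_4, T_8, T_10}

By definition, MB(T_5) is built from T_5's parents, T_5's children, and the co-parents of T_5.
Pa(T_5) = {T_4, T_8, T_10}.
T_5 has child T_2.
Co-parents of T_5 (other parents of its children):
  T_2: T_3, T_8, T_10
So the Markov blanket of T_5 is {T_2, T_3, T_4, T_8, T_10}.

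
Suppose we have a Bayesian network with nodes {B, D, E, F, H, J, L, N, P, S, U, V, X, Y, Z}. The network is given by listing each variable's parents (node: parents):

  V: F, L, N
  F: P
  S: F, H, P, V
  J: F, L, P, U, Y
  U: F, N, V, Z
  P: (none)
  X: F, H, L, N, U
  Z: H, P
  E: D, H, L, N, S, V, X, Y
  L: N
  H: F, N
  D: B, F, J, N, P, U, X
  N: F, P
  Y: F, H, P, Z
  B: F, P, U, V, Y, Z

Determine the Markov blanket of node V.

The Markov blanket of a node is its parents, its children, and the other parents of its children.
Ch(V) = {B, E, S, U}.
Pa(V) = {F, L, N}.
Parents of each child, excluding V:
  U: F, N, Z
  B: F, P, U, Y, Z
  S: F, H, P
  E: D, H, L, N, S, X, Y
MB(V) = {B, D, E, F, H, L, N, P, S, U, X, Y, Z}.

{B, D, E, F, H, L, N, P, S, U, X, Y, Z}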